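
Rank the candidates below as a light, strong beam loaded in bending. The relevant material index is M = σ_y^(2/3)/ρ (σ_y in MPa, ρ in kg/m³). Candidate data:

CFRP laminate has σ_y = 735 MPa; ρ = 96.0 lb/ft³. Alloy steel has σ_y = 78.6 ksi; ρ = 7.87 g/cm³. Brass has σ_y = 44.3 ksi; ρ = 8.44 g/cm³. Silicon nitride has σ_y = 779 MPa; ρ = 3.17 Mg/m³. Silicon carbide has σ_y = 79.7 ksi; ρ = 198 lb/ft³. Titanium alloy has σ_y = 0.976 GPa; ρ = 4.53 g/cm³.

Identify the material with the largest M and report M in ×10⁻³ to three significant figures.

CFRP laminate, M = 53.0×10⁻³

In SI units:
  CFRP laminate: σ_y = 735.0 MPa, ρ = 1538 kg/m³
  alloy steel: σ_y = 541.9 MPa, ρ = 7870 kg/m³
  brass: σ_y = 305.4 MPa, ρ = 8440 kg/m³
  silicon nitride: σ_y = 779.0 MPa, ρ = 3170 kg/m³
  silicon carbide: σ_y = 549.5 MPa, ρ = 3172 kg/m³
  titanium alloy: σ_y = 976.0 MPa, ρ = 4530 kg/m³
  CFRP laminate: M = 53.0×10⁻³
  silicon nitride: M = 26.7×10⁻³
  titanium alloy: M = 21.7×10⁻³
  silicon carbide: M = 21.2×10⁻³
  alloy steel: M = 8.45×10⁻³
  brass: M = 5.37×10⁻³
Highest index: CFRP laminate.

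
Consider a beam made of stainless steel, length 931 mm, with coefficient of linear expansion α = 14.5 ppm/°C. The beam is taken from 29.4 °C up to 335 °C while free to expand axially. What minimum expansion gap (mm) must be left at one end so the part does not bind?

ΔT = 335 − 29.4 = 305.6 K.
ΔL = α·L₀·ΔT = 14.5×10⁻⁶ × 931 mm × 305.6 K = 4.13 mm.

4.13 mm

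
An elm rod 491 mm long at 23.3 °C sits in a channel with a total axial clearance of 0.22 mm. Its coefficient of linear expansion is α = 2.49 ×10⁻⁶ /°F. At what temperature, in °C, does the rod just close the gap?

123 °C

α = 2.49×10⁻⁶/°F × 9/5 = 4.48×10⁻⁶/K.
α·L₀·ΔT = 0.22 mm ⇒ ΔT = 0.22 / (4.48×10⁻⁶ × 491.0) = 99.97 K.
T = 23.3 + 99.97 = 123.3 °C.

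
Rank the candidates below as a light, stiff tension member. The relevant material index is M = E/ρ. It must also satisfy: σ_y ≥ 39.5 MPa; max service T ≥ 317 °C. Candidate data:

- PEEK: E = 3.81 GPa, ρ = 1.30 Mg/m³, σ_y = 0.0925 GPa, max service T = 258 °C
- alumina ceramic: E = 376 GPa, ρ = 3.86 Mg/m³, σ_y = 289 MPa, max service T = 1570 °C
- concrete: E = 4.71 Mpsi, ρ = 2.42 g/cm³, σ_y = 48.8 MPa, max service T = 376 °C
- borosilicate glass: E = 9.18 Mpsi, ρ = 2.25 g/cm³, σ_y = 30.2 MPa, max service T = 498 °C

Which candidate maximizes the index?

alumina ceramic

Screen on constraints: σ_y ≥ 39.5 MPa; max service T ≥ 317 °C. Survivors: alumina ceramic, concrete.
In SI units:
  alumina ceramic: E = 376.0 GPa, ρ = 3860 kg/m³
  concrete: E = 32.47 GPa, ρ = 2420 kg/m³
  alumina ceramic: M = 97.4 MN·m/kg
  concrete: M = 13.4 MN·m/kg
Alumina ceramic has the largest M.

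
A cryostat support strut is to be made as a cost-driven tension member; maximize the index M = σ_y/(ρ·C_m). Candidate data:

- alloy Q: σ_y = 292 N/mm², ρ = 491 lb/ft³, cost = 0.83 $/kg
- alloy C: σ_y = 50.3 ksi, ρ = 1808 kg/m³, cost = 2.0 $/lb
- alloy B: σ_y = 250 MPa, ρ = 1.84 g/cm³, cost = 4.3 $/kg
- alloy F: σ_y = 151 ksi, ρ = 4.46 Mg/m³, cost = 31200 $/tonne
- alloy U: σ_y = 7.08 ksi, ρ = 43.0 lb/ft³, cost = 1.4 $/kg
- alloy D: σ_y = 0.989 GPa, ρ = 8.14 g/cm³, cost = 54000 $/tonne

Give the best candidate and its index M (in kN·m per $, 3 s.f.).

Convert each candidate to consistent units, then evaluate M:
  alloy Q: σ_y = 292.0 MPa, ρ = 7865 kg/m³, cost = 0.8300 $/kg
  alloy C: σ_y = 346.8 MPa, ρ = 1808 kg/m³, cost = 4.409 $/kg
  alloy B: σ_y = 250.0 MPa, ρ = 1840 kg/m³, cost = 4.300 $/kg
  alloy F: σ_y = 1041 MPa, ρ = 4460 kg/m³, cost = 31.20 $/kg
  alloy U: σ_y = 48.81 MPa, ρ = 688.8 kg/m³, cost = 1.400 $/kg
  alloy D: σ_y = 989.0 MPa, ρ = 8140 kg/m³, cost = 54.00 $/kg
  alloy U: M = 50.6 kN·m per $
  alloy Q: M = 44.7 kN·m per $
  alloy C: M = 43.5 kN·m per $
  alloy B: M = 31.6 kN·m per $
  alloy F: M = 7.48 kN·m per $
  alloy D: M = 2.25 kN·m per $
The maximum is for alloy U.

alloy U, M = 50.6 kN·m per $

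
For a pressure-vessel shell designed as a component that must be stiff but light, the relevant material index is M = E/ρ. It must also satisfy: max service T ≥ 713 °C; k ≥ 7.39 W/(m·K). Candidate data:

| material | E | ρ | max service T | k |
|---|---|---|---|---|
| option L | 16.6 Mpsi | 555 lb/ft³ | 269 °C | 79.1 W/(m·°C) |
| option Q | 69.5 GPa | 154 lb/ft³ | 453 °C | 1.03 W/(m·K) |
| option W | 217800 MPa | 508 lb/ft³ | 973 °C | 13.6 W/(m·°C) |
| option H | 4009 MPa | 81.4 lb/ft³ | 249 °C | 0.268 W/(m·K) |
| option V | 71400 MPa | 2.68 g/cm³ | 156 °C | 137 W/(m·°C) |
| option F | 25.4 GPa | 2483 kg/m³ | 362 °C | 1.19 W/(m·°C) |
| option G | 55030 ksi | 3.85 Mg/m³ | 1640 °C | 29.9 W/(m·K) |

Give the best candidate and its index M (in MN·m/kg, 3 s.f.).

Screen on constraints: max service T ≥ 713 °C; k ≥ 7.39 W/(m·K). Survivors: option W, option G.
In SI units:
  option W: E = 217.8 GPa, ρ = 8137 kg/m³
  option G: E = 379.4 GPa, ρ = 3850 kg/m³
  option G: M = 98.6 MN·m/kg
  option W: M = 26.8 MN·m/kg
The maximum is for option G.

option G, M = 98.6 MN·m/kg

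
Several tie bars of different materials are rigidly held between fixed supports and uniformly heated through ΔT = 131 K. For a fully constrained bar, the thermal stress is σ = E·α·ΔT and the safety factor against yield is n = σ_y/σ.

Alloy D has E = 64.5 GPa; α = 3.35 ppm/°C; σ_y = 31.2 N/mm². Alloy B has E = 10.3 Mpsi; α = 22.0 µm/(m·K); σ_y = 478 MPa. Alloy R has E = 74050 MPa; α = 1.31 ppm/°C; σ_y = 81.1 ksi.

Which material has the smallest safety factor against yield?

Converting E to GPa, α to ×10⁻⁶/K, σ_y to MPa, then σ and n for each:
  alloy D: E = 64.50, α = 3.35, σ_y = 31.20 → σ = 28.3 MPa, n = 1.10
  alloy B: E = 71.02, α = 22.0, σ_y = 478.0 → σ = 205 MPa, n = 2.34
  alloy R: E = 74.05, α = 1.31, σ_y = 559.2 → σ = 12.7 MPa, n = 44.0
Smallest n: alloy D with n = 1.10.

alloy D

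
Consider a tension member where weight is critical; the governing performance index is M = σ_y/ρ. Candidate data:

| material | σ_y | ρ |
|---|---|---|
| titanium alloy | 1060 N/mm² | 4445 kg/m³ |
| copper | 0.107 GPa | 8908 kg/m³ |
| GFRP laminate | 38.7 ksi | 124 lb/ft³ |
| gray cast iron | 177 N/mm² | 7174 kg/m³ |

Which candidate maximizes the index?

titanium alloy

Normalizing units and computing the index:
  titanium alloy: σ_y = 1060 MPa, ρ = 4445 kg/m³
  copper: σ_y = 107.0 MPa, ρ = 8908 kg/m³
  GFRP laminate: σ_y = 266.8 MPa, ρ = 1986 kg/m³
  gray cast iron: σ_y = 177.0 MPa, ρ = 7174 kg/m³
  titanium alloy: M = 238 kN·m/kg
  GFRP laminate: M = 134 kN·m/kg
  gray cast iron: M = 24.7 kN·m/kg
  copper: M = 12.0 kN·m/kg
Highest index: titanium alloy.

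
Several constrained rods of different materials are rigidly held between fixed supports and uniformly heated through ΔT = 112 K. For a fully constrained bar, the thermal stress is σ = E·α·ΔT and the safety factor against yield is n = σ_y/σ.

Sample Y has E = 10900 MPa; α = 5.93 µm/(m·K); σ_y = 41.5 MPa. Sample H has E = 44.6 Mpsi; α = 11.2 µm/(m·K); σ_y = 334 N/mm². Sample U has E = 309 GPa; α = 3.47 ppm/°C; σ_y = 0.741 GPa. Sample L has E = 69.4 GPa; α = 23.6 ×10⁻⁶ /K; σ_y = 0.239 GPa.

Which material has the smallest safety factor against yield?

sample H

Per material, after unit conversion:
  sample Y: E = 10.90, α = 5.93, σ_y = 41.50 → σ = 7.24 MPa, n = 5.73
  sample H: E = 307.5, α = 11.2, σ_y = 334.0 → σ = 386 MPa, n = 0.866
  sample U: E = 309.0, α = 3.47, σ_y = 741.0 → σ = 120 MPa, n = 6.17
  sample L: E = 69.40, α = 23.6, σ_y = 239.0 → σ = 183 MPa, n = 1.30
The minimum is sample H at n = 0.866.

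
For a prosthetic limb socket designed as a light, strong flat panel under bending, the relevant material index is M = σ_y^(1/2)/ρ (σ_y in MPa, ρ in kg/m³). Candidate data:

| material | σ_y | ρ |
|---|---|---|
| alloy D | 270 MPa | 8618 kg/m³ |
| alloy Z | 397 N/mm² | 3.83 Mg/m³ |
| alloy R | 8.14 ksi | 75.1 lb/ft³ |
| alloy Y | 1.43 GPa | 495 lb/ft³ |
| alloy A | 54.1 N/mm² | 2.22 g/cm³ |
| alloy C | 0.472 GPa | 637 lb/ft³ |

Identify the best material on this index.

Normalizing units and computing the index:
  alloy D: σ_y = 270.0 MPa, ρ = 8618 kg/m³
  alloy Z: σ_y = 397.0 MPa, ρ = 3830 kg/m³
  alloy R: σ_y = 56.12 MPa, ρ = 1203 kg/m³
  alloy Y: σ_y = 1430 MPa, ρ = 7929 kg/m³
  alloy A: σ_y = 54.10 MPa, ρ = 2220 kg/m³
  alloy C: σ_y = 472.0 MPa, ρ = 10200 kg/m³
  alloy R: M = 6.23×10⁻³
  alloy Z: M = 5.20×10⁻³
  alloy Y: M = 4.77×10⁻³
  alloy A: M = 3.31×10⁻³
  alloy C: M = 2.13×10⁻³
  alloy D: M = 1.91×10⁻³
Highest index: alloy R.

alloy R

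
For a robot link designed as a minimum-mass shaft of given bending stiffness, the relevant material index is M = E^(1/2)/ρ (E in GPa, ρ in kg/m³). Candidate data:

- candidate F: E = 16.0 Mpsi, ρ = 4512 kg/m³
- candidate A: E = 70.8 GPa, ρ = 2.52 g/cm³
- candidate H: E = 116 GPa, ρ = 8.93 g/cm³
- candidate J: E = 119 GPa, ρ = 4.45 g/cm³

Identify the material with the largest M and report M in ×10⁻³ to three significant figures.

Convert each candidate to consistent units, then evaluate M:
  candidate F: E = 110.3 GPa, ρ = 4512 kg/m³
  candidate A: E = 70.80 GPa, ρ = 2520 kg/m³
  candidate H: E = 116.0 GPa, ρ = 8930 kg/m³
  candidate J: E = 119.0 GPa, ρ = 4450 kg/m³
  candidate A: M = 3.34×10⁻³
  candidate J: M = 2.45×10⁻³
  candidate F: M = 2.33×10⁻³
  candidate H: M = 1.21×10⁻³
Candidate A ranks first.

candidate A, M = 3.34×10⁻³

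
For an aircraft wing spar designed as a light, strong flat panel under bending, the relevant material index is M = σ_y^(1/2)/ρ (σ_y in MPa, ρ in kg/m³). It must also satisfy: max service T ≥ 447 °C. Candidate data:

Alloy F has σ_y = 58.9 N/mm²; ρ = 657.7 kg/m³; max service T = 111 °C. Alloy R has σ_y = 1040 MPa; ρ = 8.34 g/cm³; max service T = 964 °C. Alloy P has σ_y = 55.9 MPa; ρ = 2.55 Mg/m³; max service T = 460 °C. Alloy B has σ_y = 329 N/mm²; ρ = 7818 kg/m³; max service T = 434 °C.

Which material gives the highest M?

alloy R

Screen on constraints: max service T ≥ 447 °C. Survivors: alloy R, alloy P.
Putting every candidate on a common basis:
  alloy R: σ_y = 1040 MPa, ρ = 8340 kg/m³
  alloy P: σ_y = 55.90 MPa, ρ = 2550 kg/m³
  alloy R: M = 3.87×10⁻³
  alloy P: M = 2.93×10⁻³
Alloy R ranks first.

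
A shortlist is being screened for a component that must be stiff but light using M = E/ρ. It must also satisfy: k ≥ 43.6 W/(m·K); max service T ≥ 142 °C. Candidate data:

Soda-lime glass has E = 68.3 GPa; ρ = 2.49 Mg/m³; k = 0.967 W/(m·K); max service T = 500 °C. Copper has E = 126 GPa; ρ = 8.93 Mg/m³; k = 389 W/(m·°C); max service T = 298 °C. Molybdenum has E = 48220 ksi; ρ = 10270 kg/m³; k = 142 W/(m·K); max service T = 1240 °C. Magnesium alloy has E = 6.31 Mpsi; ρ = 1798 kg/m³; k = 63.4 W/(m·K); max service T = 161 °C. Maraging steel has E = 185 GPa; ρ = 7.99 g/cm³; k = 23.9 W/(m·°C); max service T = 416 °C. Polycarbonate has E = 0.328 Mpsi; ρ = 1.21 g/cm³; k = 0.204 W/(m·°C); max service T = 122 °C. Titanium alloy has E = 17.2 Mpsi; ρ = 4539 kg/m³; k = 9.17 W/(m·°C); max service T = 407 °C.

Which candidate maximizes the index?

Screen on constraints: k ≥ 43.6 W/(m·K); max service T ≥ 142 °C. Survivors: copper, molybdenum, magnesium alloy.
In SI units:
  copper: E = 126.0 GPa, ρ = 8930 kg/m³
  molybdenum: E = 332.5 GPa, ρ = 10270 kg/m³
  magnesium alloy: E = 43.51 GPa, ρ = 1798 kg/m³
  molybdenum: M = 32.4 MN·m/kg
  magnesium alloy: M = 24.2 MN·m/kg
  copper: M = 14.1 MN·m/kg
Molybdenum ranks first.

molybdenum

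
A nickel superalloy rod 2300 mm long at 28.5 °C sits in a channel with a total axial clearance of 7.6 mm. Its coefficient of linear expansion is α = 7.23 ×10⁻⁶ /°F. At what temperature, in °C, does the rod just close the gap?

α = 7.23×10⁻⁶/°F × 9/5 = 13.0×10⁻⁶/K.
α·L₀·ΔT = 7.6 mm ⇒ ΔT = 7.6 / (13.0×10⁻⁶ × 2300.0) = 253.9 K.
T = 28.5 + 253.9 = 282.4 °C.

282 °C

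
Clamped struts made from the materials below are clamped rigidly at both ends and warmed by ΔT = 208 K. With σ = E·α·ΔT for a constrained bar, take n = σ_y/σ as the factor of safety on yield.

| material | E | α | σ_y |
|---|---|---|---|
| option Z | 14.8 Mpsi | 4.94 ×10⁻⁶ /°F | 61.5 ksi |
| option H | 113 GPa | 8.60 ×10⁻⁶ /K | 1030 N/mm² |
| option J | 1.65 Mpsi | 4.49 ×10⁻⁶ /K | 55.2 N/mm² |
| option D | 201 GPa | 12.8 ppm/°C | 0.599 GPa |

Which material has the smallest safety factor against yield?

option D

With everything in SI (GPa, ×10⁻⁶/K, MPa):
  option Z: E = 102.0, α = 8.89, σ_y = 424.0 → σ = 189 MPa, n = 2.25
  option H: E = 113.0, α = 8.60, σ_y = 1030 → σ = 202 MPa, n = 5.10
  option J: E = 11.38, α = 4.49, σ_y = 55.20 → σ = 10.6 MPa, n = 5.20
  option D: E = 201.0, α = 12.8, σ_y = 599.0 → σ = 535 MPa, n = 1.12
Smallest n: option D with n = 1.12.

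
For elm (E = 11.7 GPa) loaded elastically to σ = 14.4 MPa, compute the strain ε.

ε = σ/E = 14.4 / 11700 = 1.23×10⁻³.

1.23×10⁻³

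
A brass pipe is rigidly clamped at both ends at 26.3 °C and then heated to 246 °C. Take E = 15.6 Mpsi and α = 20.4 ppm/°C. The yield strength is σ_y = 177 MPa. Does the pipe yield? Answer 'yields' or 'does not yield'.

E = 15.6 Mpsi = 107.6 GPa.
ΔT = 219.7 K. Constrained thermal stress σ = E·α·ΔT = 107.6×10³ MPa × 20.4×10⁻⁶ × 219.7 = 482 MPa (compressive).
Compare to σ_y = 177 MPa: σ ≥ σ_y, so it yields.

yields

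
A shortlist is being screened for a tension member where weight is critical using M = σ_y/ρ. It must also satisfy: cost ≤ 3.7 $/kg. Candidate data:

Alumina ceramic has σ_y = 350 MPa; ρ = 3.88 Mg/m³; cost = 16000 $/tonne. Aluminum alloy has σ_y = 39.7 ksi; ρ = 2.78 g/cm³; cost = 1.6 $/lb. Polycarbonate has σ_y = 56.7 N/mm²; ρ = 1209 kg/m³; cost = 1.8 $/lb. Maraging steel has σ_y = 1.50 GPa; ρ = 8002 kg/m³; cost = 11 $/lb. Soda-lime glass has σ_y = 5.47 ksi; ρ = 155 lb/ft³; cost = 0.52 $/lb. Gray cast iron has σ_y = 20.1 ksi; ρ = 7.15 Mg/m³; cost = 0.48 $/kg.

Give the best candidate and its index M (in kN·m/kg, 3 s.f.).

Screen on constraints: cost ≤ 3.7 $/kg. Survivors: aluminum alloy, soda-lime glass, gray cast iron.
Convert each candidate to consistent units, then evaluate M:
  aluminum alloy: σ_y = 273.7 MPa, ρ = 2780 kg/m³
  soda-lime glass: σ_y = 37.71 MPa, ρ = 2483 kg/m³
  gray cast iron: σ_y = 138.6 MPa, ρ = 7150 kg/m³
  aluminum alloy: M = 98.5 kN·m/kg
  gray cast iron: M = 19.4 kN·m/kg
  soda-lime glass: M = 15.2 kN·m/kg
The maximum is for aluminum alloy.

aluminum alloy, M = 98.5 kN·m/kg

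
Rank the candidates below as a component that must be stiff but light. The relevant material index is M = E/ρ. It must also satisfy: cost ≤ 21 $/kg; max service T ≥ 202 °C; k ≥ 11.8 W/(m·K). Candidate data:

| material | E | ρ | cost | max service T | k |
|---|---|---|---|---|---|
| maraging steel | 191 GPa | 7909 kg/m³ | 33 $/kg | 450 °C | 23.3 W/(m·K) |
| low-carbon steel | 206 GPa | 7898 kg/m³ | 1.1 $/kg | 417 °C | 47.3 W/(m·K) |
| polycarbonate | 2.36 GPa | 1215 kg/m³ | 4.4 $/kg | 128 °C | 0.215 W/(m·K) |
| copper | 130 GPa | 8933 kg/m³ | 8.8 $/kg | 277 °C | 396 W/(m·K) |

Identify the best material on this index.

low-carbon steel

Screen on constraints: cost ≤ 21 $/kg; max service T ≥ 202 °C; k ≥ 11.8 W/(m·K). Survivors: low-carbon steel, copper.
Per-candidate index values:
  low-carbon steel: M = 26.1 MN·m/kg
  copper: M = 14.6 MN·m/kg
The maximum is for low-carbon steel.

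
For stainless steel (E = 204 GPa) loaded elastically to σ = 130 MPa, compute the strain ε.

6.37×10⁻⁴

ε = σ/E = 130 / 204000 = 6.37×10⁻⁴.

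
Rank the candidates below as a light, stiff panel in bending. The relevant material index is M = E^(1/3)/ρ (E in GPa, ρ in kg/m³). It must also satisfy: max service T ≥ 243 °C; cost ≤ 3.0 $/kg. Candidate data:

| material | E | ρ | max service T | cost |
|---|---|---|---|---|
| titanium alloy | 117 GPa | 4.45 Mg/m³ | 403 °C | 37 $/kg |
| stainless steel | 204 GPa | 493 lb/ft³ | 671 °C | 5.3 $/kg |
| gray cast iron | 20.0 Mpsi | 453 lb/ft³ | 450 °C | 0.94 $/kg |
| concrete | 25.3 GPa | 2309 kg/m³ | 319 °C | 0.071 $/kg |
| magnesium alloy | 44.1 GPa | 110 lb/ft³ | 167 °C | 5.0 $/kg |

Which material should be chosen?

Screen on constraints: max service T ≥ 243 °C; cost ≤ 3.0 $/kg. Survivors: gray cast iron, concrete.
Putting every candidate on a common basis:
  gray cast iron: E = 137.9 GPa, ρ = 7256 kg/m³
  concrete: E = 25.30 GPa, ρ = 2309 kg/m³
  concrete: M = 1.27×10⁻³
  gray cast iron: M = 0.712×10⁻³
Highest index: concrete.

concrete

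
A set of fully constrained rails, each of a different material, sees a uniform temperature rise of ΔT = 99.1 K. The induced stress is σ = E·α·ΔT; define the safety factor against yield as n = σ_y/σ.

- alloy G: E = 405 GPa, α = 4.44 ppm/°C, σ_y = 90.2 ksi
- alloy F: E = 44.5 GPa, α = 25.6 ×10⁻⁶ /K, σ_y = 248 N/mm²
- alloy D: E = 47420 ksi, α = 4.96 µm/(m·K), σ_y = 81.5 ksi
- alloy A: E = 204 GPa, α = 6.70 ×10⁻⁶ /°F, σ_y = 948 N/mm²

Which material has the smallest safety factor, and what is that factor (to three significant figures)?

In consistent units (E in GPa, α in ×10⁻⁶/K, σ_y in MPa):
  alloy G: E = 405.0, α = 4.44, σ_y = 621.9 → σ = 178 MPa, n = 3.49
  alloy F: E = 44.50, α = 25.6, σ_y = 248.0 → σ = 113 MPa, n = 2.20
  alloy D: E = 326.9, α = 4.96, σ_y = 561.9 → σ = 161 MPa, n = 3.50
  alloy A: E = 204.0, α = 12.1, σ_y = 948.0 → σ = 244 MPa, n = 3.89
The minimum is alloy F at n = 2.20.

alloy F, n = 2.20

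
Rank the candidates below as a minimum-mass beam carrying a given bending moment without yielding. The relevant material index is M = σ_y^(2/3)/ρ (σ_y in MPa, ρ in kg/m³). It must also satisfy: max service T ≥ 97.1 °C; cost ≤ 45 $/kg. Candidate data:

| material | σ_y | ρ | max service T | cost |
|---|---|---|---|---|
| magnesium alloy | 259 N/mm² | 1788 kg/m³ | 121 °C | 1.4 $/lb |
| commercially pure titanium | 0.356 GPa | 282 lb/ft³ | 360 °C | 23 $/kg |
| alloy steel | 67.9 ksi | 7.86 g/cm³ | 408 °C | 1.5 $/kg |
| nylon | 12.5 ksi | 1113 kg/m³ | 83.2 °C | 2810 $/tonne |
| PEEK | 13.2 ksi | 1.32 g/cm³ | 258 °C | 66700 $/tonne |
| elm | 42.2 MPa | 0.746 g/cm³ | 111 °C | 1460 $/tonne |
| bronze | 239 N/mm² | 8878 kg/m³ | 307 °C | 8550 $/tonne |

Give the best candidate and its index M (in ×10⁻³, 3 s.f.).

Screen on constraints: max service T ≥ 97.1 °C; cost ≤ 45 $/kg. Survivors: magnesium alloy, commercially pure titanium, alloy steel, elm, bronze.
Convert each candidate to consistent units, then evaluate M:
  magnesium alloy: σ_y = 259.0 MPa, ρ = 1788 kg/m³
  commercially pure titanium: σ_y = 356.0 MPa, ρ = 4517 kg/m³
  alloy steel: σ_y = 468.2 MPa, ρ = 7860 kg/m³
  elm: σ_y = 42.20 MPa, ρ = 746.0 kg/m³
  bronze: σ_y = 239.0 MPa, ρ = 8878 kg/m³
  magnesium alloy: M = 22.7×10⁻³
  elm: M = 16.2×10⁻³
  commercially pure titanium: M = 11.1×10⁻³
  alloy steel: M = 7.67×10⁻³
  bronze: M = 4.34×10⁻³
Highest index: magnesium alloy.

magnesium alloy, M = 22.7×10⁻³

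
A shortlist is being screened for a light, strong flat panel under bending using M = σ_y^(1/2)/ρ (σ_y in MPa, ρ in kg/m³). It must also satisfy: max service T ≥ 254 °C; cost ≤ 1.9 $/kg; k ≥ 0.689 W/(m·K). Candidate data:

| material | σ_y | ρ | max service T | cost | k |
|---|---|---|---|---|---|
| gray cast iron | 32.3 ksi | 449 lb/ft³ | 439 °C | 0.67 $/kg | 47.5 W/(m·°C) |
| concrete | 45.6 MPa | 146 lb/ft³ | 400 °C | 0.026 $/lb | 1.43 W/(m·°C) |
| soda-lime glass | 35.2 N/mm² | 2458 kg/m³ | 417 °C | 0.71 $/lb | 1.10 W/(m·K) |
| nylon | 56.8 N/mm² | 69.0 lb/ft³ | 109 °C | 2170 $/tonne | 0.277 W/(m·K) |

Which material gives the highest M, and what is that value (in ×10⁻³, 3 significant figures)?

concrete, M = 2.89×10⁻³

Screen on constraints: max service T ≥ 254 °C; cost ≤ 1.9 $/kg; k ≥ 0.689 W/(m·K). Survivors: gray cast iron, concrete, soda-lime glass.
In SI units:
  gray cast iron: σ_y = 222.7 MPa, ρ = 7192 kg/m³
  concrete: σ_y = 45.60 MPa, ρ = 2339 kg/m³
  soda-lime glass: σ_y = 35.20 MPa, ρ = 2458 kg/m³
  concrete: M = 2.89×10⁻³
  soda-lime glass: M = 2.41×10⁻³
  gray cast iron: M = 2.07×10⁻³
Concrete ranks first.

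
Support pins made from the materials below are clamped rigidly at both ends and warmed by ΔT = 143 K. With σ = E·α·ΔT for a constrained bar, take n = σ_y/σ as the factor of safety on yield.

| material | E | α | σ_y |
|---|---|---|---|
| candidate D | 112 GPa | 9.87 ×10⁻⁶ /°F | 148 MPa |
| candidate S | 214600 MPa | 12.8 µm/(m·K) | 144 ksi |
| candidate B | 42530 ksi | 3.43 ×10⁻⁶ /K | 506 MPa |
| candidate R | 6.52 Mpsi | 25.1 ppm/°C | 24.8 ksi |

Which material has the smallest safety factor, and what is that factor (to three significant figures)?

With everything in SI (GPa, ×10⁻⁶/K, MPa):
  candidate D: E = 112.0, α = 17.8, σ_y = 148.0 → σ = 285 MPa, n = 0.520
  candidate S: E = 214.6, α = 12.8, σ_y = 992.8 → σ = 393 MPa, n = 2.53
  candidate B: E = 293.2, α = 3.43, σ_y = 506.0 → σ = 144 MPa, n = 3.52
  candidate R: E = 44.95, α = 25.1, σ_y = 171.0 → σ = 161 MPa, n = 1.06
Candidate D has the lowest safety factor, n = 0.520.

candidate D, n = 0.520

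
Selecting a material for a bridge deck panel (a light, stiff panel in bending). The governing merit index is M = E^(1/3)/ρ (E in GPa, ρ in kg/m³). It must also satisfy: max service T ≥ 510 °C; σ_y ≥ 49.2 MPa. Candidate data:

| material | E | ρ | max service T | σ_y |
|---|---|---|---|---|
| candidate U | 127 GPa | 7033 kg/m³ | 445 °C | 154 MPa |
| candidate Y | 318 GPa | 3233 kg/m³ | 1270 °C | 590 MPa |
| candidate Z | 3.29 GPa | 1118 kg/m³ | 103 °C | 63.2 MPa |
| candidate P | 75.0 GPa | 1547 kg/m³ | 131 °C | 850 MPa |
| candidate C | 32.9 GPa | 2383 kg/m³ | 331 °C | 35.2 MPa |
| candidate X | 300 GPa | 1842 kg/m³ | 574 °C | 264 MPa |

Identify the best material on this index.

Screen on constraints: max service T ≥ 510 °C; σ_y ≥ 49.2 MPa. Survivors: candidate Y, candidate X.
Computing M directly (units already consistent):
  candidate X: M = 3.63×10⁻³
  candidate Y: M = 2.11×10⁻³
Candidate X has the largest M.

candidate X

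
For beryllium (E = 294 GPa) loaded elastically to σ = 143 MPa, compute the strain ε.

ε = σ/E = 143 / 294000 = 4.86×10⁻⁴.

4.86×10⁻⁴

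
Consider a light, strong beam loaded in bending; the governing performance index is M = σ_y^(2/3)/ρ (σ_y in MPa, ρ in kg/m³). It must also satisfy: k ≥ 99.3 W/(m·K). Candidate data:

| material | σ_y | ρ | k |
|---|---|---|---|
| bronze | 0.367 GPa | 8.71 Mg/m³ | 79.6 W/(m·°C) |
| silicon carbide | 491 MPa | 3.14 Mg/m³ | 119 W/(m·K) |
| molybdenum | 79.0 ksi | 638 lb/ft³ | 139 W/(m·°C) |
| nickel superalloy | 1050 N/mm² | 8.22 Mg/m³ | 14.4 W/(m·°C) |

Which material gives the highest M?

Screen on constraints: k ≥ 99.3 W/(m·K). Survivors: silicon carbide, molybdenum.
After converting to SI:
  silicon carbide: σ_y = 491.0 MPa, ρ = 3140 kg/m³
  molybdenum: σ_y = 544.7 MPa, ρ = 10220 kg/m³
  silicon carbide: M = 19.8×10⁻³
  molybdenum: M = 6.53×10⁻³
The maximum is for silicon carbide.

silicon carbide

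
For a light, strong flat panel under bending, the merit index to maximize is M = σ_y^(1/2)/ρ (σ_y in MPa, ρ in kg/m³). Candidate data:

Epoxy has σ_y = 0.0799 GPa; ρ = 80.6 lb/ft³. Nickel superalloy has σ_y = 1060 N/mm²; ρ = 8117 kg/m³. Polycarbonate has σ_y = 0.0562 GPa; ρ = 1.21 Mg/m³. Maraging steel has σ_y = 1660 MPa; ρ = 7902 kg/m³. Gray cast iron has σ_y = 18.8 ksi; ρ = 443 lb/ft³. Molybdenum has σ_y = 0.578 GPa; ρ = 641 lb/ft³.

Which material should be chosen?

Convert each candidate to consistent units, then evaluate M:
  epoxy: σ_y = 79.90 MPa, ρ = 1291 kg/m³
  nickel superalloy: σ_y = 1060 MPa, ρ = 8117 kg/m³
  polycarbonate: σ_y = 56.20 MPa, ρ = 1210 kg/m³
  maraging steel: σ_y = 1660 MPa, ρ = 7902 kg/m³
  gray cast iron: σ_y = 129.6 MPa, ρ = 7096 kg/m³
  molybdenum: σ_y = 578.0 MPa, ρ = 10270 kg/m³
  epoxy: M = 6.92×10⁻³
  polycarbonate: M = 6.20×10⁻³
  maraging steel: M = 5.16×10⁻³
  nickel superalloy: M = 4.01×10⁻³
  molybdenum: M = 2.34×10⁻³
  gray cast iron: M = 1.60×10⁻³
Epoxy has the largest M.

epoxy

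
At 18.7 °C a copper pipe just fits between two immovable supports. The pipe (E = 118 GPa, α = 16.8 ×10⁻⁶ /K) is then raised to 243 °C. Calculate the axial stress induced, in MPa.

445 MPa

ΔT = 224.3 K. Constrained thermal stress σ = E·α·ΔT = 118.0×10³ MPa × 16.8×10⁻⁶ × 224.3 = 445 MPa (compressive).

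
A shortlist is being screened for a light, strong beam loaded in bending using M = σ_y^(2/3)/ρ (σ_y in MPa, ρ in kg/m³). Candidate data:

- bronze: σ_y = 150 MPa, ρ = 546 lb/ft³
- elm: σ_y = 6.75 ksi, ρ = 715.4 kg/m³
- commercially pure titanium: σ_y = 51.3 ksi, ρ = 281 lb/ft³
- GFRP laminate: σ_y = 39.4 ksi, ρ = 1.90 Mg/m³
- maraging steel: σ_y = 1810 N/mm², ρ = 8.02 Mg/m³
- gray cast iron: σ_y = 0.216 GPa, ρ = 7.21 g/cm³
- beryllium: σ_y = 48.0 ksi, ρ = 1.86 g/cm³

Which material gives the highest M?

beryllium

Convert each candidate to consistent units, then evaluate M:
  bronze: σ_y = 150.0 MPa, ρ = 8746 kg/m³
  elm: σ_y = 46.54 MPa, ρ = 715.4 kg/m³
  commercially pure titanium: σ_y = 353.7 MPa, ρ = 4501 kg/m³
  GFRP laminate: σ_y = 271.7 MPa, ρ = 1900 kg/m³
  maraging steel: σ_y = 1810 MPa, ρ = 8020 kg/m³
  gray cast iron: σ_y = 216.0 MPa, ρ = 7210 kg/m³
  beryllium: σ_y = 330.9 MPa, ρ = 1860 kg/m³
  beryllium: M = 25.7×10⁻³
  GFRP laminate: M = 22.1×10⁻³
  maraging steel: M = 18.5×10⁻³
  elm: M = 18.1×10⁻³
  commercially pure titanium: M = 11.1×10⁻³
  gray cast iron: M = 4.99×10⁻³
  bronze: M = 3.23×10⁻³
The maximum is for beryllium.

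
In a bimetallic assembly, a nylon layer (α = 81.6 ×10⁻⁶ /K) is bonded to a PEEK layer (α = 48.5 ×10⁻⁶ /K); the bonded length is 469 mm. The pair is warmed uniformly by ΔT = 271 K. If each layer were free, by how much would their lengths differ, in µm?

Δα = |81.6 − 48.5|×10⁻⁶/K = 33.1×10⁻⁶/K.
ΔL_mismatch = Δα·L·ΔT = 33.1×10⁻⁶ × 469.0 mm × 271.0 K = 4210 µm.

4210 µm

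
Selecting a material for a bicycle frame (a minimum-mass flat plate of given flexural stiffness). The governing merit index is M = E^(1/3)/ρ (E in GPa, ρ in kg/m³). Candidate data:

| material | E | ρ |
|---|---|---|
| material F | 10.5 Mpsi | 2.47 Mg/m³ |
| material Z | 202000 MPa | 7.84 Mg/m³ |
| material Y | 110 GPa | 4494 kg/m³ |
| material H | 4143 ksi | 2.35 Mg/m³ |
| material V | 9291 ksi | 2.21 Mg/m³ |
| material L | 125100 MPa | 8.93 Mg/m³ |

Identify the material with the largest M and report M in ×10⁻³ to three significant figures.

In SI units:
  material F: E = 72.39 GPa, ρ = 2470 kg/m³
  material Z: E = 202.0 GPa, ρ = 7840 kg/m³
  material Y: E = 110.0 GPa, ρ = 4494 kg/m³
  material H: E = 28.56 GPa, ρ = 2350 kg/m³
  material V: E = 64.06 GPa, ρ = 2210 kg/m³
  material L: E = 125.1 GPa, ρ = 8930 kg/m³
  material V: M = 1.81×10⁻³
  material F: M = 1.69×10⁻³
  material H: M = 1.30×10⁻³
  material Y: M = 1.07×10⁻³
  material Z: M = 0.748×10⁻³
  material L: M = 0.560×10⁻³
Material V has the largest M.

material V, M = 1.81×10⁻³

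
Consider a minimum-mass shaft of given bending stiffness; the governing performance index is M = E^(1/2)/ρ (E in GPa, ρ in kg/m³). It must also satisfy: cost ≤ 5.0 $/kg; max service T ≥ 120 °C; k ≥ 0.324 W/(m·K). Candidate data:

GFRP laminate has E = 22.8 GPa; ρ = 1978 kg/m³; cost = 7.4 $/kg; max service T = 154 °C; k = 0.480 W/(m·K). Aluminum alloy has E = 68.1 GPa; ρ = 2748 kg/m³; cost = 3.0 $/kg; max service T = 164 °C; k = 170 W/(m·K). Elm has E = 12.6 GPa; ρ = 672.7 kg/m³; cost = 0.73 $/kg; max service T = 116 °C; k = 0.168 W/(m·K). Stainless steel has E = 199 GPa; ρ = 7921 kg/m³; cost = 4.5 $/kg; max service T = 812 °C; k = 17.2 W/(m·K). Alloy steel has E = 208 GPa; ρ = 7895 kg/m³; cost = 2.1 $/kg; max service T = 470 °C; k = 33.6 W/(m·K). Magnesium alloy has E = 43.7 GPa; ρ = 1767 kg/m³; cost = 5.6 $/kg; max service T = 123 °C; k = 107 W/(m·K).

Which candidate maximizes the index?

Screen on constraints: cost ≤ 5.0 $/kg; max service T ≥ 120 °C; k ≥ 0.324 W/(m·K). Survivors: aluminum alloy, stainless steel, alloy steel.
Computing M directly (units already consistent):
  aluminum alloy: M = 3.00×10⁻³
  alloy steel: M = 1.83×10⁻³
  stainless steel: M = 1.78×10⁻³
The maximum is for aluminum alloy.

aluminum alloy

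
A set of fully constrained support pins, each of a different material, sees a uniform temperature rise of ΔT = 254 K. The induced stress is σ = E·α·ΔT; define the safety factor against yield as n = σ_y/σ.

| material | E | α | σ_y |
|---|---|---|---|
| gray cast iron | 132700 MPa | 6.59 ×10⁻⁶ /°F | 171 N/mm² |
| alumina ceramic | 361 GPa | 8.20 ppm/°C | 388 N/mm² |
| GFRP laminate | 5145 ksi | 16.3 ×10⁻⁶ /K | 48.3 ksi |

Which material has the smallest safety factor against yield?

gray cast iron

Converting E to GPa, α to ×10⁻⁶/K, σ_y to MPa, then σ and n for each:
  gray cast iron: E = 132.7, α = 11.9, σ_y = 171.0 → σ = 400 MPa, n = 0.428
  alumina ceramic: E = 361.0, α = 8.20, σ_y = 388.0 → σ = 752 MPa, n = 0.516
  GFRP laminate: E = 35.47, α = 16.3, σ_y = 333.0 → σ = 147 MPa, n = 2.27
The minimum is gray cast iron at n = 0.428.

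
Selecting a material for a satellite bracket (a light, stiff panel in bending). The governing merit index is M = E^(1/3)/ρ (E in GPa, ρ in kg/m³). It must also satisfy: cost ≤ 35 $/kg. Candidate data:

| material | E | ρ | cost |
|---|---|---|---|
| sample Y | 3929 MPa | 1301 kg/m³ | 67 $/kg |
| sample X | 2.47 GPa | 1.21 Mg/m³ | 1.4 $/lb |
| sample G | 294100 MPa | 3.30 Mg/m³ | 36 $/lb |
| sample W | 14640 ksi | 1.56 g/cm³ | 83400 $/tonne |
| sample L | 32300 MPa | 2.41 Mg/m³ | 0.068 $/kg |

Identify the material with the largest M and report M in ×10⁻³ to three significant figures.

Screen on constraints: cost ≤ 35 $/kg. Survivors: sample X, sample L.
After converting to SI:
  sample X: E = 2.470 GPa, ρ = 1210 kg/m³
  sample L: E = 32.30 GPa, ρ = 2410 kg/m³
  sample L: M = 1.32×10⁻³
  sample X: M = 1.12×10⁻³
Highest index: sample L.

sample L, M = 1.32×10⁻³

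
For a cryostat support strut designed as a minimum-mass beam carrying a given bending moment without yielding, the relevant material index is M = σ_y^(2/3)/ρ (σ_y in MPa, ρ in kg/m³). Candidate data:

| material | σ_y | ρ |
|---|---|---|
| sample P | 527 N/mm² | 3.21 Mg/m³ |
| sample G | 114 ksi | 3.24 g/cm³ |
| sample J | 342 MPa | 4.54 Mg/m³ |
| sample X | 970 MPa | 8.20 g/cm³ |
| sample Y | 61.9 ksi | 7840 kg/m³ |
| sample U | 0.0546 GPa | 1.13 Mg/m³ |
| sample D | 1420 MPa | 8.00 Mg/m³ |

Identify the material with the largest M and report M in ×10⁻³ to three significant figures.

sample G, M = 26.3×10⁻³

In SI units:
  sample P: σ_y = 527.0 MPa, ρ = 3210 kg/m³
  sample G: σ_y = 786.0 MPa, ρ = 3240 kg/m³
  sample J: σ_y = 342.0 MPa, ρ = 4540 kg/m³
  sample X: σ_y = 970.0 MPa, ρ = 8200 kg/m³
  sample Y: σ_y = 426.8 MPa, ρ = 7840 kg/m³
  sample U: σ_y = 54.60 MPa, ρ = 1130 kg/m³
  sample D: σ_y = 1420 MPa, ρ = 8000 kg/m³
  sample G: M = 26.3×10⁻³
  sample P: M = 20.3×10⁻³
  sample D: M = 15.8×10⁻³
  sample U: M = 12.7×10⁻³
  sample X: M = 11.9×10⁻³
  sample J: M = 10.8×10⁻³
  sample Y: M = 7.23×10⁻³
The maximum is for sample G.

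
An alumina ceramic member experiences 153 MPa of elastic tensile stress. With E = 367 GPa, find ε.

4.17×10⁻⁴

ε = σ/E = 153 / 367000 = 4.17×10⁻⁴.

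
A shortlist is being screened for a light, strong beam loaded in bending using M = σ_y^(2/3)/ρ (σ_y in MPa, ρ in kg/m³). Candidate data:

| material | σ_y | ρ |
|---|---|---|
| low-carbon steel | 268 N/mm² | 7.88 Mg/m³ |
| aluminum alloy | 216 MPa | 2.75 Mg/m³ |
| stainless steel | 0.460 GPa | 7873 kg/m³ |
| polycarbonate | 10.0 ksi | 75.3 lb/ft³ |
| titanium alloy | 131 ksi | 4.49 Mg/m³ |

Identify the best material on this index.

titanium alloy

Convert each candidate to consistent units, then evaluate M:
  low-carbon steel: σ_y = 268.0 MPa, ρ = 7880 kg/m³
  aluminum alloy: σ_y = 216.0 MPa, ρ = 2750 kg/m³
  stainless steel: σ_y = 460.0 MPa, ρ = 7873 kg/m³
  polycarbonate: σ_y = 68.95 MPa, ρ = 1206 kg/m³
  titanium alloy: σ_y = 903.2 MPa, ρ = 4490 kg/m³
  titanium alloy: M = 20.8×10⁻³
  polycarbonate: M = 13.9×10⁻³
  aluminum alloy: M = 13.1×10⁻³
  stainless steel: M = 7.57×10⁻³
  low-carbon steel: M = 5.28×10⁻³
Titanium alloy ranks first.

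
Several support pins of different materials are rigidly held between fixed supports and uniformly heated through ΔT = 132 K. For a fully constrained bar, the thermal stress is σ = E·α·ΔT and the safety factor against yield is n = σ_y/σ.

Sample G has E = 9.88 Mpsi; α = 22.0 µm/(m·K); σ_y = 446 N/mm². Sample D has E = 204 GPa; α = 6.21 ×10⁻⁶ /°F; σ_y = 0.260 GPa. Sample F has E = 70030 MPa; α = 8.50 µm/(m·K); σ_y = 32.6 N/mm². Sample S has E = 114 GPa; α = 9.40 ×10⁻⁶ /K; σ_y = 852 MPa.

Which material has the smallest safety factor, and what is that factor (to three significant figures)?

With everything in SI (GPa, ×10⁻⁶/K, MPa):
  sample G: E = 68.12, α = 22.0, σ_y = 446.0 → σ = 198 MPa, n = 2.25
  sample D: E = 204.0, α = 11.2, σ_y = 260.0 → σ = 301 MPa, n = 0.864
  sample F: E = 70.03, α = 8.50, σ_y = 32.60 → σ = 78.6 MPa, n = 0.415
  sample S: E = 114.0, α = 9.40, σ_y = 852.0 → σ = 141 MPa, n = 6.02
The minimum is sample F at n = 0.415.

sample F, n = 0.415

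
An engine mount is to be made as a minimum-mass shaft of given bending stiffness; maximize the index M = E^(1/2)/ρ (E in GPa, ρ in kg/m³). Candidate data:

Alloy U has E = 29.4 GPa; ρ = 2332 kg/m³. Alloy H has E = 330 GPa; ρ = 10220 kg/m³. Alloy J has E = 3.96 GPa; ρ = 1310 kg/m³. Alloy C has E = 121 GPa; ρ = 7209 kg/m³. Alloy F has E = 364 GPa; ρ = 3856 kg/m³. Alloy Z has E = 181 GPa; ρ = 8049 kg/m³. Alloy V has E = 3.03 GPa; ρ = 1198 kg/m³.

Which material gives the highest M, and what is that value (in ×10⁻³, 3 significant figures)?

alloy F, M = 4.95×10⁻³

Computing M directly (units already consistent):
  alloy F: M = 4.95×10⁻³
  alloy U: M = 2.33×10⁻³
  alloy H: M = 1.78×10⁻³
  alloy Z: M = 1.67×10⁻³
  alloy C: M = 1.53×10⁻³
  alloy J: M = 1.52×10⁻³
  alloy V: M = 1.45×10⁻³
Alloy F has the largest M.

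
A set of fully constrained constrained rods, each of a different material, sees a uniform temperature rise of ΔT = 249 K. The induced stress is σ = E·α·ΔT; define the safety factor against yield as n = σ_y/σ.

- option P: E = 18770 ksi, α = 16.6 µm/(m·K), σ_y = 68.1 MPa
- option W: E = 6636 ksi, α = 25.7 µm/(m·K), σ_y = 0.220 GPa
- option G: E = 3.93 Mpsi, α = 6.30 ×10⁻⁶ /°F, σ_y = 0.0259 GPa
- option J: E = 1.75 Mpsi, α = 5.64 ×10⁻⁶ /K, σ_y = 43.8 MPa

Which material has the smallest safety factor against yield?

option P

Converting E to GPa, α to ×10⁻⁶/K, σ_y to MPa, then σ and n for each:
  option P: E = 129.4, α = 16.6, σ_y = 68.10 → σ = 535 MPa, n = 0.127
  option W: E = 45.75, α = 25.7, σ_y = 220.0 → σ = 293 MPa, n = 0.751
  option G: E = 27.10, α = 11.3, σ_y = 25.90 → σ = 76.5 MPa, n = 0.339
  option J: E = 12.07, α = 5.64, σ_y = 43.80 → σ = 16.9 MPa, n = 2.58
Option P has the lowest safety factor, n = 0.127.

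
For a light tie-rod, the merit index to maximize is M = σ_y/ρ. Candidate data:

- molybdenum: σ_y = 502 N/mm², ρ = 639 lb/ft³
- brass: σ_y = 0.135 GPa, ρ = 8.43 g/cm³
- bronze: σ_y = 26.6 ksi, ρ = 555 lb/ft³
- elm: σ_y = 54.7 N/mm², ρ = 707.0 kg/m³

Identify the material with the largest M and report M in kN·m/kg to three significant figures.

elm, M = 77.4 kN·m/kg

Normalizing units and computing the index:
  molybdenum: σ_y = 502.0 MPa, ρ = 10240 kg/m³
  brass: σ_y = 135.0 MPa, ρ = 8430 kg/m³
  bronze: σ_y = 183.4 MPa, ρ = 8890 kg/m³
  elm: σ_y = 54.70 MPa, ρ = 707.0 kg/m³
  elm: M = 77.4 kN·m/kg
  molybdenum: M = 49.0 kN·m/kg
  bronze: M = 20.6 kN·m/kg
  brass: M = 16.0 kN·m/kg
Elm ranks first.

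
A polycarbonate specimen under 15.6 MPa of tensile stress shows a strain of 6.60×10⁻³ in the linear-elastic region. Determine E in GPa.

E = σ/ε = 15.6 MPa / 6.60×10⁻³ = 2364 MPa = 2.36 GPa.

2.36 GPa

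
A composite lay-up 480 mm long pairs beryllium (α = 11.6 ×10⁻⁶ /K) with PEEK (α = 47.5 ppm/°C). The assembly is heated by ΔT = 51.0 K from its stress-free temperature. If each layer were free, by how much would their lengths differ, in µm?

879 µm

Δα = |11.6 − 47.5|×10⁻⁶/K = 35.9×10⁻⁶/K.
ΔL_mismatch = Δα·L·ΔT = 35.9×10⁻⁶ × 480.0 mm × 51.0 K = 879 µm.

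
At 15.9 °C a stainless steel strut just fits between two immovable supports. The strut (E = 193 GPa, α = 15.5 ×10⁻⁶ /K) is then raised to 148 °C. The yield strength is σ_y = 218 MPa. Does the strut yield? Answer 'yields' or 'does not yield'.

ΔT = 132.1 K. Constrained thermal stress σ = E·α·ΔT = 193.0×10³ MPa × 15.5×10⁻⁶ × 132.1 = 395 MPa (compressive).
Compare to σ_y = 218 MPa: σ ≥ σ_y, so it yields.

yields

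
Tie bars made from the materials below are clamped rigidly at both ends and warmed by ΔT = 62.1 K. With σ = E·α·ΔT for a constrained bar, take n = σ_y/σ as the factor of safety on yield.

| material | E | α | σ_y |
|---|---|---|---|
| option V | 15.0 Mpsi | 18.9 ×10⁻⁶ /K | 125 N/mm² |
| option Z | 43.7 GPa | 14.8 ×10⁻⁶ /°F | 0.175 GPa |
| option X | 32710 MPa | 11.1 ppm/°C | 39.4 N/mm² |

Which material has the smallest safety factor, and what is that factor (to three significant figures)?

With everything in SI (GPa, ×10⁻⁶/K, MPa):
  option V: E = 103.4, α = 18.9, σ_y = 125.0 → σ = 121 MPa, n = 1.03
  option Z: E = 43.70, α = 26.6, σ_y = 175.0 → σ = 72.3 MPa, n = 2.42
  option X: E = 32.71, α = 11.1, σ_y = 39.40 → σ = 22.5 MPa, n = 1.75
Option V has the lowest safety factor, n = 1.03.

option V, n = 1.03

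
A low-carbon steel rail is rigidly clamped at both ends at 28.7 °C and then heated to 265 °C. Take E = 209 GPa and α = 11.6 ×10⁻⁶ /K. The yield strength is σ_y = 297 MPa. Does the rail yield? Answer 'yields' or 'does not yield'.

yields

ΔT = 236.3 K. Constrained thermal stress σ = E·α·ΔT = 209.0×10³ MPa × 11.6×10⁻⁶ × 236.3 = 573 MPa (compressive).
Compare to σ_y = 297 MPa: σ ≥ σ_y, so it yields.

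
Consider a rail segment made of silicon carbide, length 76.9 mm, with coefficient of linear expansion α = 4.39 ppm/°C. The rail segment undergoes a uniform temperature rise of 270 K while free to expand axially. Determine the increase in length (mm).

ΔL = α·L₀·ΔT = 4.39×10⁻⁶ × 76.9 mm × 270.0 K = 0.0911 mm.

0.0911 mm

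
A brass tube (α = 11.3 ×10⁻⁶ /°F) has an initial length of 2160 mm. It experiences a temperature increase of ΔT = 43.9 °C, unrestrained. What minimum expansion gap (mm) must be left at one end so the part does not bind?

1.93 mm

Convert α: 11.3×10⁻⁶/°F × (9/5) = 20.3×10⁻⁶/K.
ΔL = α·L₀·ΔT = 20.3×10⁻⁶ × 2160 mm × 43.90 K = 1.93 mm.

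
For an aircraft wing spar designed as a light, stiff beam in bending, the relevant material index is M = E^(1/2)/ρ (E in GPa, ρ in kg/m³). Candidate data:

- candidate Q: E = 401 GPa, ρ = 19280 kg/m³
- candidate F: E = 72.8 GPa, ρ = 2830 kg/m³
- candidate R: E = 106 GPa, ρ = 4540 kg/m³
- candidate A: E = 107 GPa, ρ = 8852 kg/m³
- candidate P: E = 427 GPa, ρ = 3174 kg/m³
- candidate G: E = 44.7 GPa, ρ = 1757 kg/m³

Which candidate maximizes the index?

candidate P

Evaluate M for each candidate:
  candidate P: M = 6.51×10⁻³
  candidate G: M = 3.81×10⁻³
  candidate F: M = 3.01×10⁻³
  candidate R: M = 2.27×10⁻³
  candidate A: M = 1.17×10⁻³
  candidate Q: M = 1.04×10⁻³
Candidate P has the largest M.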